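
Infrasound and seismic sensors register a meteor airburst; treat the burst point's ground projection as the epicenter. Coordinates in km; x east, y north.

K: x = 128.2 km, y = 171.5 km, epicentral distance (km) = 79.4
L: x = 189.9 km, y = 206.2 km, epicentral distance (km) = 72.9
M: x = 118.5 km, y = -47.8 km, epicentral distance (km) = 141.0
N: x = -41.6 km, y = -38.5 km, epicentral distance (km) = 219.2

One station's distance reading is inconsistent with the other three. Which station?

L

Solve using three stations at a time. Using K, M, N (subtract circle equations pairwise → linear system) gives (x, y) ≈ (134.3, 92.3).
Distances from that point to each station vs reported:
  K: calculated 79.4 vs reported 79.4 → residual 0.0 km
  L: calculated 126.7 vs reported 72.9 → residual 53.8 km
  M: calculated 141.0 vs reported 141.0 → residual 0.0 km
  N: calculated 219.2 vs reported 219.2 → residual 0.0 km
K, M, N are mutually consistent (residuals ≈ 0); L is off by 53.8 km.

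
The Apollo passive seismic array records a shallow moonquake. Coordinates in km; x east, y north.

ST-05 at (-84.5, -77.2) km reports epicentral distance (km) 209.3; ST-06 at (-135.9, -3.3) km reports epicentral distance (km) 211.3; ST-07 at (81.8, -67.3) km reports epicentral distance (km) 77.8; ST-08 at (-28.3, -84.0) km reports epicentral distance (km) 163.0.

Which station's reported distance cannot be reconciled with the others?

Solve using three stations at a time. Using ST-05, ST-07, ST-08 (subtract circle equations pairwise → linear system) gives (x, y) ≈ (107.5, 6.4).
Distances from that point to each station vs reported:
  ST-05: calculated 209.4 vs reported 209.3 → residual 0.1 km
  ST-06: calculated 243.6 vs reported 211.3 → residual 32.3 km
  ST-07: calculated 78.0 vs reported 77.8 → residual 0.2 km
  ST-08: calculated 163.1 vs reported 163.0 → residual 0.1 km
ST-05, ST-07, ST-08 are mutually consistent (residuals ≈ 0); ST-06 is off by 32.3 km.

ST-06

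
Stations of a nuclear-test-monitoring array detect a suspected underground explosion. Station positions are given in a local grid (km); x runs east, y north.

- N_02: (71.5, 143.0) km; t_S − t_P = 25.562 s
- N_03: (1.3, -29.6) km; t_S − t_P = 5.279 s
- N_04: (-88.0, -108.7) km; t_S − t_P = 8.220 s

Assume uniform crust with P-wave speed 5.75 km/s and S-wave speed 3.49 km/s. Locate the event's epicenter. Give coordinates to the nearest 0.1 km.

x ≈ -37.3 km, y ≈ -56.2 km

Distance from S−P lag: d = Δt · v_P v_S / (v_P − v_S) = Δt · (5.75·3.49)/(5.75−3.49) ≈ 8.8794·Δt.
So d_N_02 = 226.98, d_N_03 = 46.87, d_N_04 = 72.99 km.
Circle about each station: (x − 71.5)² + (y − 143.0)² = 226.98²; (x − 1.3)² + (y + 29.6)² = 46.87²; (x + 88.0)² + (y + 108.7)² = 72.99².
Subtracting the N_02 equation from the N_03 and N_04 equations removes the quadratic terms:
-140.4 x − 345.2 y = 24639.72
-319.0 x − 503.4 y = 40190.82
Solving the 2×2 system: x ≈ -37.3, y ≈ -56.2 km.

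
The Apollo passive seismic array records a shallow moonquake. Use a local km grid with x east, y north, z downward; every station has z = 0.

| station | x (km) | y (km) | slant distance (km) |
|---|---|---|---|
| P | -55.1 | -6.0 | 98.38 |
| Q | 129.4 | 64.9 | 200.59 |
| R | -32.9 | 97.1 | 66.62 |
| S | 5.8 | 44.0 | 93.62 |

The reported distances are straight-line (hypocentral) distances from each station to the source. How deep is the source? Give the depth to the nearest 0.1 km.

Each station gives a sphere (x−x_i)² + (y−y_i)² + z² = d_i² (stations at z=0).
Subtracting the P sphere from Q and R: z² cancels, leaving linear equations in x and y:
369.0 x + 141.8 y = -12673.36
44.4 x + 206.2 y = 12679.21
Solving: x ≈ -63.204, y ≈ 75.099 km (keep extra digits for the depth step; rounded: -63.2, 75.1).
Then from the P sphere: z² = 98.38² − (x + 55.1)² − (y + 6.0)² with x = -63.204, y = 75.099, so z ≈ 55.099 ≈ 55.1 km.
Check against S (with the unrounded solution): distance 93.62 ≈ 93.62 km. ✓

z ≈ 55.1 km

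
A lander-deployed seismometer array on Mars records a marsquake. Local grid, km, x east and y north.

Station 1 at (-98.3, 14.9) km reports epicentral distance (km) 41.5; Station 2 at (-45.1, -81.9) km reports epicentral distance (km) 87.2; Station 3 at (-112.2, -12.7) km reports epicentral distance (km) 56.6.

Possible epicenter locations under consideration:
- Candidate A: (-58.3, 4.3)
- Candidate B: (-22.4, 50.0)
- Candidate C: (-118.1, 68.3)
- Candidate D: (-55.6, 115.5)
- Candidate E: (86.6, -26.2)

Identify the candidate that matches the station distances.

For each candidate, compare |candidate − station| to the reported distance:
Candidate A: residuals Station 1 0.1, Station 2 0.0, Station 3 0.1 → max 0.1 km
Candidate B: residuals Station 1 42.1, Station 2 46.6, Station 3 52.9 → max 52.9 km
Candidate C: residuals Station 1 15.5, Station 2 79.8, Station 3 24.6 → max 79.8 km
Candidate D: residuals Station 1 67.8, Station 2 110.5, Station 3 83.5 → max 110.5 km
Candidate E: residuals Station 1 147.9, Station 2 55.8, Station 3 142.7 → max 147.9 km
Only Candidate A has all residuals ≈ 0.

Candidate A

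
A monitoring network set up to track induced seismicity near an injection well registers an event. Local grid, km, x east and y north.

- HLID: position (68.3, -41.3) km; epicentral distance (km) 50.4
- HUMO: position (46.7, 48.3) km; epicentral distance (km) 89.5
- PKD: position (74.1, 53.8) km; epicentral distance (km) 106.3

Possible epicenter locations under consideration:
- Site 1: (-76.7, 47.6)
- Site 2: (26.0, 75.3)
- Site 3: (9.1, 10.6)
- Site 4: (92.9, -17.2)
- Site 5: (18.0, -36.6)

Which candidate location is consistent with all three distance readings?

For each candidate, compare |candidate − station| to the reported distance:
Site 1: residuals HLID 119.7, HUMO 33.9, PKD 44.6 → max 119.7 km
Site 2: residuals HLID 73.6, HUMO 55.5, PKD 53.6 → max 73.6 km
Site 3: residuals HLID 28.3, HUMO 36.3, PKD 28.3 → max 36.3 km
Site 4: residuals HLID 16.0, HUMO 9.3, PKD 32.9 → max 32.9 km
Site 5: residuals HLID 0.1, HUMO 0.1, PKD 0.1 → max 0.1 km
Only Site 5 has all residuals ≈ 0.

Site 5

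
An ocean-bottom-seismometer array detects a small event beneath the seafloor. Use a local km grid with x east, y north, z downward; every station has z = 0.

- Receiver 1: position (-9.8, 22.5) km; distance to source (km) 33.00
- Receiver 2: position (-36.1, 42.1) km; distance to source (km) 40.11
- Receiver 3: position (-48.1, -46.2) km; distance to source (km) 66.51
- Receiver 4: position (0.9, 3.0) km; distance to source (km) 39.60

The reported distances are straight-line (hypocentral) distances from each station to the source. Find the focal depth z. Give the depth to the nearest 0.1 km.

25.3 km

Each station gives a sphere (x−x_i)² + (y−y_i)² + z² = d_i² (stations at z=0).
Subtracting the Receiver 1 sphere from Receiver 2 and Receiver 3: z² cancels, leaving linear equations in x and y:
-52.6 x + 39.2 y = 1953.52
-76.6 x − 137.4 y = 511.18
Solving: x ≈ -28.197, y ≈ 11.999 km (keep extra digits for the depth step; rounded: -28.2, 12.0).
Then from the Receiver 1 sphere: z² = 33.00² − (x + 9.8)² − (y − 22.5)² with x = -28.197, y = 11.999, so z ≈ 25.304 ≈ 25.3 km.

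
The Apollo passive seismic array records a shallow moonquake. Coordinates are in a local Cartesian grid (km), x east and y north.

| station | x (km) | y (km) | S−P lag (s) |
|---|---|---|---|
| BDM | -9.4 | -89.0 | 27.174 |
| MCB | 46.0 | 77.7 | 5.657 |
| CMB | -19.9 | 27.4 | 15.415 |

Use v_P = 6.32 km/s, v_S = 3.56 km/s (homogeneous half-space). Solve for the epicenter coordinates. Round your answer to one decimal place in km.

Distance from S−P lag: d = Δt · v_P v_S / (v_P − v_S) = Δt · (6.32·3.56)/(6.32−3.56) ≈ 8.1519·Δt.
So d_BDM = 221.52, d_MCB = 46.12, d_CMB = 125.66 km.
Circle about each station: (x + 9.4)² + (y + 89.0)² = 221.52²; (x − 46.0)² + (y − 77.7)² = 46.12²; (x + 19.9)² + (y − 27.4)² = 125.66².
Subtracting the BDM equation from the MCB and CMB equations removes the quadratic terms:
110.8 x + 333.4 y = 47087.99
-21.0 x + 232.8 y = 26418.08
Solving the 2×2 system: x ≈ 65.7, y ≈ 119.4 km.

65.7 km east, 119.4 km north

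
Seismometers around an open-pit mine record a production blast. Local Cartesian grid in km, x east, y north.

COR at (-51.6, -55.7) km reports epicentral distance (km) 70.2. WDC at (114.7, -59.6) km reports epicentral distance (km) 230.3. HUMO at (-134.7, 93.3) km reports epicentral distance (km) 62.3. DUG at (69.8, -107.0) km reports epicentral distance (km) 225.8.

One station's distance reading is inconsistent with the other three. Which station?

COR

Solve using three stations at a time. Using WDC, HUMO, DUG (subtract circle equations pairwise → linear system) gives (x, y) ≈ (-82.0, 60.1).
Distances from that point to each station vs reported:
  COR: calculated 119.8 vs reported 70.2 → residual 49.6 km
  WDC: calculated 230.3 vs reported 230.3 → residual 0.0 km
  HUMO: calculated 62.3 vs reported 62.3 → residual 0.0 km
  DUG: calculated 225.8 vs reported 225.8 → residual 0.0 km
WDC, HUMO, DUG are mutually consistent (residuals ≈ 0); COR is off by 49.6 km.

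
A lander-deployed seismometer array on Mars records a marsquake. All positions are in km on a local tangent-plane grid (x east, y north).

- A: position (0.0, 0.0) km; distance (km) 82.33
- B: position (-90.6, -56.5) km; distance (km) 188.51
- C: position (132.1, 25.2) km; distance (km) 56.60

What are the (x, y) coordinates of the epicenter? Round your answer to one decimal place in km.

75.9 km east, 31.9 km north

Circle about each station: x² + y² = 82.33²; (x + 90.6)² + (y + 56.5)² = 188.51²; (x − 132.1)² + (y − 25.2)² = 56.60².
Subtracting the A equation from the B and C equations removes the quadratic terms:
-181.2 x − 113.0 y = -17357.18
264.2 x + 50.4 y = 21660.12
Solving the 2×2 system: x ≈ 75.9, y ≈ 31.9 km.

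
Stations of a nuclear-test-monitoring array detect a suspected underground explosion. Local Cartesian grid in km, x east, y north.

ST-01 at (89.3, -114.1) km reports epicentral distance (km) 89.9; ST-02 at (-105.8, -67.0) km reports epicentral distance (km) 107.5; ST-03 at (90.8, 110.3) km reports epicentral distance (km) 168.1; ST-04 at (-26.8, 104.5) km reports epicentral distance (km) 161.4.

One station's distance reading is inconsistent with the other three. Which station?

Solve using three stations at a time. Using ST-01, ST-03, ST-04 (subtract circle equations pairwise → linear system) gives (x, y) ≈ (30.2, -46.5).
Distances from that point to each station vs reported:
  ST-01: calculated 89.8 vs reported 89.9 → residual 0.1 km
  ST-02: calculated 137.5 vs reported 107.5 → residual 30.0 km
  ST-03: calculated 168.1 vs reported 168.1 → residual 0.0 km
  ST-04: calculated 161.4 vs reported 161.4 → residual 0.0 km
ST-01, ST-03, ST-04 are mutually consistent (residuals ≈ 0); ST-02 is off by 30.0 km.

ST-02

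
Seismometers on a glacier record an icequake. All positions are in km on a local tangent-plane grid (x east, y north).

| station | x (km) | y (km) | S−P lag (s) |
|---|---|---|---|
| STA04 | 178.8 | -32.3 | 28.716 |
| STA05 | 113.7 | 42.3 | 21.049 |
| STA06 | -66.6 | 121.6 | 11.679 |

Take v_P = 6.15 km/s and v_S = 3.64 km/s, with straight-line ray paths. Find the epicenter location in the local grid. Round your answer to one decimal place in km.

(-72.4, 17.6)

Distance from S−P lag: d = Δt · v_P v_S / (v_P − v_S) = Δt · (6.15·3.64)/(6.15−3.64) ≈ 8.9187·Δt.
So d_STA04 = 256.11, d_STA05 = 187.73, d_STA06 = 104.16 km.
Circle about each station: (x − 178.8)² + (y + 32.3)² = 256.11²; (x − 113.7)² + (y − 42.3)² = 187.73²; (x + 66.6)² + (y − 121.6)² = 104.16².
Subtracting the STA04 equation from the STA05 and STA06 equations removes the quadratic terms:
-130.2 x + 149.2 y = 12054.03
-490.8 x + 307.8 y = 40952.42
Solving the 2×2 system: x ≈ -72.4, y ≈ 17.6 km.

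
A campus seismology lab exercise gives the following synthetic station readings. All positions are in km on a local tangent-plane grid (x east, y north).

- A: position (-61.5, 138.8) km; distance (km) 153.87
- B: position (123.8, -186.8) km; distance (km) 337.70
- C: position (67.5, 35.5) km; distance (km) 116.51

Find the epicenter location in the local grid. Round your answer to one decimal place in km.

Circle about each station: (x + 61.5)² + (y − 138.8)² = 153.87²; (x − 123.8)² + (y + 186.8)² = 337.70²; (x − 67.5)² + (y − 35.5)² = 116.51².
Subtracting pairs of circle equations eliminates x²+y² and gives linear equations (the radical axes):
370.6 x − 651.2 y = -63192.32
258.0 x − 206.6 y = -7129.79
Solving the 2×2 system: x ≈ 92.0, y ≈ 149.4 km.

x ≈ 92.0 km, y ≈ 149.4 km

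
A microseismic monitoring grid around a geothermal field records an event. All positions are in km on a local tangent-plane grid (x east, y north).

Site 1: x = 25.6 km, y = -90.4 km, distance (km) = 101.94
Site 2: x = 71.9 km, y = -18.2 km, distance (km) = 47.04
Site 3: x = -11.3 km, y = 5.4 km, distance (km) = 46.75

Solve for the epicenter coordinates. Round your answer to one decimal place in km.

(35.1, 11.1)

Circle about each station: (x − 25.6)² + (y + 90.4)² = 101.94²; (x − 71.9)² + (y + 18.2)² = 47.04²; (x + 11.3)² + (y − 5.4)² = 46.75².
Subtracting pairs of circle equations eliminates x²+y² and gives linear equations (the radical axes):
92.6 x + 144.4 y = 4852.33
-73.8 x + 191.6 y = -464.47
Solving the 2×2 system: x ≈ 35.1, y ≈ 11.1 km.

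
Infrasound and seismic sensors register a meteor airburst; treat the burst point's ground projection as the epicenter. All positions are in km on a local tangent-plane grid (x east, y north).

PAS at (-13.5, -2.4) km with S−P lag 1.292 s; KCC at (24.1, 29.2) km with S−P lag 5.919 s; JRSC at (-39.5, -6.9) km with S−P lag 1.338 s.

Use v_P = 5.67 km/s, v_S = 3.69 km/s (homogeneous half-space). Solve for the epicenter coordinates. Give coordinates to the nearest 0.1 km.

Distance from S−P lag: d = Δt · v_P v_S / (v_P − v_S) = Δt · (5.67·3.69)/(5.67−3.69) ≈ 10.5668·Δt.
So d_PAS = 13.65, d_KCC = 62.54, d_JRSC = 14.14 km.
Circle about each station: (x + 13.5)² + (y + 2.4)² = 13.65²; (x − 24.1)² + (y − 29.2)² = 62.54²; (x + 39.5)² + (y + 6.9)² = 14.14².
Subtracting the PAS equation from the KCC and JRSC equations removes the quadratic terms:
75.2 x + 63.2 y = -2479.49
-52.0 x − 9.0 y = 1406.23
Solving the 2×2 system: x ≈ -25.5, y ≈ -8.9 km.
Check against PAS (with the unrounded x, y): √((x + 13.5)²+(y + 2.4)²) = 13.64 ≈ 13.65 km. ✓

(-25.5, -8.9)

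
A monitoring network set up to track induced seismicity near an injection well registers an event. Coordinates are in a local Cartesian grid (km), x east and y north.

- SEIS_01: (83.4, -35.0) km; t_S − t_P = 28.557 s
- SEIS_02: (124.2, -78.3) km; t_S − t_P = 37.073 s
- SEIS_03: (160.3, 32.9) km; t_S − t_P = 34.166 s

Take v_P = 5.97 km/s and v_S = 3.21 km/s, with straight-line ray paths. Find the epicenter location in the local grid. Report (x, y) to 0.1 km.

Distance from S−P lag: d = Δt · v_P v_S / (v_P − v_S) = Δt · (5.97·3.21)/(5.97−3.21) ≈ 6.9434·Δt.
So d_SEIS_01 = 198.28, d_SEIS_02 = 257.41, d_SEIS_03 = 237.23 km.
Circle about each station: (x − 83.4)² + (y + 35.0)² = 198.28²; (x − 124.2)² + (y + 78.3)² = 257.41²; (x − 160.3)² + (y − 32.9)² = 237.23².
Subtracting the SEIS_01 equation from the SEIS_02 and SEIS_03 equations removes the quadratic terms:
81.6 x − 86.6 y = -13568.98
153.8 x + 135.8 y = 1634.83
Solving the 2×2 system: x ≈ -69.7, y ≈ 91.0 km.
Check against SEIS_01 (with the unrounded x, y): √((x − 83.4)²+(y + 35.0)²) = 198.29 ≈ 198.28 km. ✓

x ≈ -69.7 km, y ≈ 91.0 km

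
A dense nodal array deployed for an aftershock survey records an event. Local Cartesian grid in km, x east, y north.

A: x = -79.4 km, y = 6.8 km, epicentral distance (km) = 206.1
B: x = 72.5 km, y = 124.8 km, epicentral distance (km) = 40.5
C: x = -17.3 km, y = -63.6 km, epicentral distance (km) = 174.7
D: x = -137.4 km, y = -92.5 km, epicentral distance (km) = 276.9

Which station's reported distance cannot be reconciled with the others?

A

Solve using three stations at a time. Using B, C, D (subtract circle equations pairwise → linear system) gives (x, y) ≈ (75.7, 84.3).
Distances from that point to each station vs reported:
  A: calculated 173.4 vs reported 206.1 → residual 32.7 km
  B: calculated 40.6 vs reported 40.5 → residual 0.1 km
  C: calculated 174.7 vs reported 174.7 → residual 0.0 km
  D: calculated 276.9 vs reported 276.9 → residual 0.0 km
B, C, D are mutually consistent (residuals ≈ 0); A is off by 32.7 km.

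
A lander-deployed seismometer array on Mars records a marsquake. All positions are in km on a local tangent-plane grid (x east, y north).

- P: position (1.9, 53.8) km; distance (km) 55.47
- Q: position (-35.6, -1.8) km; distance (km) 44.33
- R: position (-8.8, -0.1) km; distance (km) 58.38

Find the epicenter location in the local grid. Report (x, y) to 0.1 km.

-51.7 km east, 39.5 km north

Circle about each station: (x − 1.9)² + (y − 53.8)² = 55.47²; (x + 35.6)² + (y + 1.8)² = 44.33²; (x + 8.8)² + (y + 0.1)² = 58.38².
Subtracting the P equation from the Q and R equations removes the quadratic terms:
-75.0 x − 111.2 y = -515.68
-21.4 x − 107.8 y = -3151.90
Solving the 2×2 system: x ≈ -51.7, y ≈ 39.5 km.
Check against P (with the unrounded x, y): √((x − 1.9)²+(y − 53.8)²) = 55.46 ≈ 55.47 km. ✓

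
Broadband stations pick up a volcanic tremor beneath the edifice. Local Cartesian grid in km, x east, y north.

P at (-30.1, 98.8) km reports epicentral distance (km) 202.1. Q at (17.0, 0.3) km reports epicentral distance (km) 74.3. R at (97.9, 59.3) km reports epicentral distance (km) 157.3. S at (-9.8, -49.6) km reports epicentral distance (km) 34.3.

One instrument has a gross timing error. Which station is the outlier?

Solve using three stations at a time. Using Q, R, S (subtract circle equations pairwise → linear system) gives (x, y) ≈ (14.3, -73.9).
Distances from that point to each station vs reported:
  P: calculated 178.3 vs reported 202.1 → residual 23.8 km
  Q: calculated 74.3 vs reported 74.3 → residual 0.0 km
  R: calculated 157.3 vs reported 157.3 → residual 0.0 km
  S: calculated 34.2 vs reported 34.3 → residual 0.1 km
Q, R, S are mutually consistent (residuals ≈ 0); P is off by 23.8 km.

P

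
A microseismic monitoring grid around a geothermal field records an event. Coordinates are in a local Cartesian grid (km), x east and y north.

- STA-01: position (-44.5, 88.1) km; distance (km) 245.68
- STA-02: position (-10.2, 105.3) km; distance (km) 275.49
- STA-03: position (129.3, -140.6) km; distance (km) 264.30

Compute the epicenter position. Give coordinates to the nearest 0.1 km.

Circle about each station: (x + 44.5)² + (y − 88.1)² = 245.68²; (x + 10.2)² + (y − 105.3)² = 275.49²; (x − 129.3)² + (y + 140.6)² = 264.30².
Subtracting the STA-01 equation from the STA-02 and STA-03 equations removes the quadratic terms:
68.6 x + 34.4 y = -14085.81
347.6 x − 457.4 y = 17249.16
Solving the 2×2 system: x ≈ -135.0, y ≈ -140.3 km.

(-135.0, -140.3)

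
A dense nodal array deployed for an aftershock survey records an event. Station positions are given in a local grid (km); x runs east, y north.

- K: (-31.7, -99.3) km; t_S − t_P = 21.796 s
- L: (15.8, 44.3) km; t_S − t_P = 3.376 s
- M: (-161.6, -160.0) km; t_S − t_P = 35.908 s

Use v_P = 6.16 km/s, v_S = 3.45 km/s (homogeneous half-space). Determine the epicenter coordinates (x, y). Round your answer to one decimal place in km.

Distance from S−P lag: d = Δt · v_P v_S / (v_P − v_S) = Δt · (6.16·3.45)/(6.16−3.45) ≈ 7.8421·Δt.
So d_K = 170.93, d_L = 26.47, d_M = 281.59 km.
Circle about each station: (x + 31.7)² + (y + 99.3)² = 170.93²; (x − 15.8)² + (y − 44.3)² = 26.47²; (x + 161.6)² + (y + 160.0)² = 281.59².
Subtracting the K equation from the L and M equations removes the quadratic terms:
95.0 x + 287.2 y = 19863.15
-259.8 x − 121.4 y = -9226.68
Solving the 2×2 system: x ≈ 3.8, y ≈ 67.9 km.

(3.8, 67.9)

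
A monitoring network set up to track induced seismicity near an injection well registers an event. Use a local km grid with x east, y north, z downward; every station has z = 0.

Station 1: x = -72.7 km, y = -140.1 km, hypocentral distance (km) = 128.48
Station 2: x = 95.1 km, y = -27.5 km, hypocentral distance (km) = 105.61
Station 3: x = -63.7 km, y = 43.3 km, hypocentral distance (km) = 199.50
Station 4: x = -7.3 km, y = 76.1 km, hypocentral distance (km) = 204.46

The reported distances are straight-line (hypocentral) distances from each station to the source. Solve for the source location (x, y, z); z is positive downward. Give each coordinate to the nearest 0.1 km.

Each station gives a sphere (x−x_i)² + (y−y_i)² + z² = d_i² (stations at z=0).
Subtracting the Station 1 sphere from Station 2 and Station 3: z² cancels, leaving linear equations in x and y:
335.6 x + 225.2 y = -9759.40
18.0 x + 366.8 y = -42273.86
Solving: x ≈ 49.900, y ≈ -117.699 km (keep extra digits for the depth step; rounded: 49.9, -117.7).
Then from the Station 1 sphere: z² = 128.48² − (x + 72.7)² − (y + 140.1)² with x = 49.900, y = -117.699, so z ≈ 31.218 ≈ 31.2 km.
Check against Station 4 (with the unrounded solution): distance 204.46 ≈ 204.46 km. ✓

x ≈ 49.9 km, y ≈ -117.7 km, depth ≈ 31.2 km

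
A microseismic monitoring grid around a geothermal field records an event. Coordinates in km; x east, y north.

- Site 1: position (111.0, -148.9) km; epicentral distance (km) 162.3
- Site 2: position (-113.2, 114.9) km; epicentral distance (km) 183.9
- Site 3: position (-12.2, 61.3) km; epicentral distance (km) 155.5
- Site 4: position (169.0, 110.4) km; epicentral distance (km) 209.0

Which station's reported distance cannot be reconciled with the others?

Solve using three stations at a time. Using Site 1, Site 2, Site 4 (subtract circle equations pairwise → linear system) gives (x, y) ≈ (8.3, -23.2).
Distances from that point to each station vs reported:
  Site 1: calculated 162.3 vs reported 162.3 → residual 0.0 km
  Site 2: calculated 183.9 vs reported 183.9 → residual 0.0 km
  Site 3: calculated 87.0 vs reported 155.5 → residual 68.5 km
  Site 4: calculated 209.0 vs reported 209.0 → residual 0.0 km
Site 1, Site 2, Site 4 are mutually consistent (residuals ≈ 0); Site 3 is off by 68.5 km.

Site 3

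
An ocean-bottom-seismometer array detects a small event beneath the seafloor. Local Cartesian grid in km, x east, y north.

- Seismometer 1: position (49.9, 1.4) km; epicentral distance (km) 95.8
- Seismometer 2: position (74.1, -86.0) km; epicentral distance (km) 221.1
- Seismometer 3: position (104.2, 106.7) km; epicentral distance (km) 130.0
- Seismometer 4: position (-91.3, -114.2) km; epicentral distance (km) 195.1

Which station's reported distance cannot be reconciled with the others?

Solve using three stations at a time. Using Seismometer 1, Seismometer 3, Seismometer 4 (subtract circle equations pairwise → linear system) gives (x, y) ≈ (-19.6, 67.2).
Distances from that point to each station vs reported:
  Seismometer 1: calculated 95.8 vs reported 95.8 → residual 0.0 km
  Seismometer 2: calculated 179.6 vs reported 221.1 → residual 41.5 km
  Seismometer 3: calculated 130.0 vs reported 130.0 → residual 0.0 km
  Seismometer 4: calculated 195.1 vs reported 195.1 → residual 0.0 km
Seismometer 1, Seismometer 3, Seismometer 4 are mutually consistent (residuals ≈ 0); Seismometer 2 is off by 41.5 km.

Seismometer 2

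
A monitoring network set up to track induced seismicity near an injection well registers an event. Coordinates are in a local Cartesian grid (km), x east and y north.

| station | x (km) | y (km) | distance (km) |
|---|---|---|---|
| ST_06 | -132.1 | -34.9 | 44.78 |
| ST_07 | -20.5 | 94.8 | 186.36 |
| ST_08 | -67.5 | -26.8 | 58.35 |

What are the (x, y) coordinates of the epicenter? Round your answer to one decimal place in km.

x ≈ -105.6 km, y ≈ -71.0 km

Circle about each station: (x + 132.1)² + (y + 34.9)² = 44.78²; (x + 20.5)² + (y − 94.8)² = 186.36²; (x + 67.5)² + (y + 26.8)² = 58.35².
Subtracting pairs of circle equations eliminates x²+y² and gives linear equations (the radical axes):
223.2 x + 259.4 y = -41985.93
129.2 x + 16.2 y = -14793.40
Solving the 2×2 system: x ≈ -105.6, y ≈ -71.0 km.
Check against ST_06 (with the unrounded x, y): √((x + 132.1)²+(y + 34.9)²) = 44.78 ≈ 44.78 km. ✓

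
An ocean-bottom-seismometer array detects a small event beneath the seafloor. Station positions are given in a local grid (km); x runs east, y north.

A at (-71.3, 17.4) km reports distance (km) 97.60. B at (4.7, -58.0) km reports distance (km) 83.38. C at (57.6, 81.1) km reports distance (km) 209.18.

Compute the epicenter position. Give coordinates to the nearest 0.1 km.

x ≈ -75.7 km, y ≈ -80.1 km

Circle about each station: (x + 71.3)² + (y − 17.4)² = 97.60²; (x − 4.7)² + (y + 58.0)² = 83.38²; (x − 57.6)² + (y − 81.1)² = 209.18².
Subtracting pairs of circle equations eliminates x²+y² and gives linear equations (the radical axes):
152.0 x − 150.8 y = 573.18
257.8 x + 127.4 y = -29721.99
Solving the 2×2 system: x ≈ -75.7, y ≈ -80.1 km.
Check against A (with the unrounded x, y): √((x + 71.3)²+(y − 17.4)²) = 97.61 ≈ 97.60 km. ✓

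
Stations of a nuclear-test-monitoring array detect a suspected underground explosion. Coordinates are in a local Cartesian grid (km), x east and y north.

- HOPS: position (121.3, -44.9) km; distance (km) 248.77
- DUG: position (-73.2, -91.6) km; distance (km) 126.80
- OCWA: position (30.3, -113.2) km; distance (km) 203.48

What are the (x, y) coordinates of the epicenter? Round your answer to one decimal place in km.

-116.7 km east, 27.5 km north

Circle about each station: (x − 121.3)² + (y + 44.9)² = 248.77²; (x + 73.2)² + (y + 91.6)² = 126.80²; (x − 30.3)² + (y + 113.2)² = 203.48².
Subtracting pairs of circle equations eliminates x²+y² and gives linear equations (the radical axes):
-389.0 x − 93.4 y = 42827.37
-182.0 x − 136.6 y = 17485.03
Solving the 2×2 system: x ≈ -116.7, y ≈ 27.5 km.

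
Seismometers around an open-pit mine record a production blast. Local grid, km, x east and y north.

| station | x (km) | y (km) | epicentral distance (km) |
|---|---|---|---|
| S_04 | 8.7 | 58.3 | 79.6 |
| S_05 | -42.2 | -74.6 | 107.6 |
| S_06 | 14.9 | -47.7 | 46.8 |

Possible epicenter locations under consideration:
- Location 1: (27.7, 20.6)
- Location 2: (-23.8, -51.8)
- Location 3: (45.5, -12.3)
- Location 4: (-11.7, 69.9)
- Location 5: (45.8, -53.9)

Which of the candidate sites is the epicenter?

Location 3

For each candidate, compare |candidate − station| to the reported distance:
Location 1: residuals S_04 37.4, S_05 10.5, S_06 22.7 → max 37.4 km
Location 2: residuals S_04 35.2, S_05 78.3, S_06 7.9 → max 78.3 km
Location 3: residuals S_04 0.0, S_05 0.0, S_06 0.0 → max 0.0 km
Location 4: residuals S_04 56.1, S_05 40.1, S_06 73.8 → max 73.8 km
Location 5: residuals S_04 38.6, S_05 17.2, S_06 15.3 → max 38.6 km
Only Location 3 has all residuals ≈ 0.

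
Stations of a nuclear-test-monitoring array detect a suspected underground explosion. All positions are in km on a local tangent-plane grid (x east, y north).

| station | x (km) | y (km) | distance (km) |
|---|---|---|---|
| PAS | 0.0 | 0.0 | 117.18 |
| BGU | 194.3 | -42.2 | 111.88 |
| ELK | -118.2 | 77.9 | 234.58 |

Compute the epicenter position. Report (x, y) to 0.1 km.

x ≈ 112.2 km, y ≈ 33.8 km

Circle about each station: x² + y² = 117.18²; (x − 194.3)² + (y + 42.2)² = 111.88²; (x + 118.2)² + (y − 77.9)² = 234.58².
Subtracting the PAS equation from the BGU and ELK equations removes the quadratic terms:
388.6 x − 84.4 y = 40747.35
-236.4 x + 155.8 y = -21256.97
Solving the 2×2 system: x ≈ 112.2, y ≈ 33.8 km.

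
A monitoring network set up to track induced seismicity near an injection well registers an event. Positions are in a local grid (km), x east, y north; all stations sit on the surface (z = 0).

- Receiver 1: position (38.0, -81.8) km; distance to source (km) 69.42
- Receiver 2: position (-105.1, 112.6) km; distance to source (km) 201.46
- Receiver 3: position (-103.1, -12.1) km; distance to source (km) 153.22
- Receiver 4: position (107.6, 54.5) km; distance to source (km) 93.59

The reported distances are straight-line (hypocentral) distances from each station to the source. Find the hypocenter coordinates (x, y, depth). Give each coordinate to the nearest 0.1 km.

Each station gives a sphere (x−x_i)² + (y−y_i)² + z² = d_i² (stations at z=0).
Subtracting the Receiver 1 sphere from Receiver 2 and Receiver 3: z² cancels, leaving linear equations in x and y:
-286.2 x + 388.8 y = -20177.47
-282.2 x + 139.4 y = -16016.45
Solving: x ≈ 48.902, y ≈ -15.900 km (keep extra digits for the depth step; rounded: 48.9, -15.9).
Then from the Receiver 1 sphere: z² = 69.42² − (x − 38.0)² − (y + 81.8)² with x = 48.902, y = -15.900, so z ≈ 18.907 ≈ 18.9 km.
Check against Receiver 4 (with the unrounded solution): distance 93.59 ≈ 93.59 km. ✓

x ≈ 48.9 km, y ≈ -15.9 km, depth ≈ 18.9 km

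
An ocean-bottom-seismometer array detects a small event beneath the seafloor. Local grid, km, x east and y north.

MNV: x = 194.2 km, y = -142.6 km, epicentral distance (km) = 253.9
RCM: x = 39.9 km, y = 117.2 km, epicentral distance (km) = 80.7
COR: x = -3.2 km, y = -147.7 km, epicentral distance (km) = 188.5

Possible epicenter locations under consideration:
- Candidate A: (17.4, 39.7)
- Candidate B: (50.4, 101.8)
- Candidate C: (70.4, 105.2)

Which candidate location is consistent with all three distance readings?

For each candidate, compare |candidate − station| to the reported distance:
Candidate A: residuals MNV 0.1, RCM 0.0, COR 0.0 → max 0.1 km
Candidate B: residuals MNV 29.7, RCM 62.1, COR 66.7 → max 66.7 km
Candidate C: residuals MNV 23.1, RCM 47.9, COR 74.9 → max 74.9 km
Only Candidate A has all residuals ≈ 0.

Candidate A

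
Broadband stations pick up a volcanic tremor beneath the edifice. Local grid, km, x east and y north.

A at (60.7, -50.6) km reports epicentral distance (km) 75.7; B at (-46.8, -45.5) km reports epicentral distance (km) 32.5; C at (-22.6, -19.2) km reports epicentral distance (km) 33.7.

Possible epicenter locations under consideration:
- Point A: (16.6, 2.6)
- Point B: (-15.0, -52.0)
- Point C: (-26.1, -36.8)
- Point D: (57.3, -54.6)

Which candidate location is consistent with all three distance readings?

For each candidate, compare |candidate − station| to the reported distance:
Point A: residuals A 6.6, B 47.1, C 11.2 → max 47.1 km
Point B: residuals A 0.0, B 0.0, C 0.0 → max 0.0 km
Point C: residuals A 12.2, B 10.0, C 15.8 → max 15.8 km
Point D: residuals A 70.5, B 72.0, C 53.7 → max 72.0 km
Only Point B has all residuals ≈ 0.

Point B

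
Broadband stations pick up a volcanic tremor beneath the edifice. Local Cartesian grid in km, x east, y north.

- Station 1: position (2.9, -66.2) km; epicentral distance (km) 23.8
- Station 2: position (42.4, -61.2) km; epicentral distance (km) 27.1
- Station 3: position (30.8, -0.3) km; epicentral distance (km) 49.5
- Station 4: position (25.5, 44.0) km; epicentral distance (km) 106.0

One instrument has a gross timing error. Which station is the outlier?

Station 4

Solve using three stations at a time. Using Station 1, Station 2, Station 3 (subtract circle equations pairwise → linear system) gives (x, y) ≈ (18.6, -48.3).
Distances from that point to each station vs reported:
  Station 1: calculated 23.8 vs reported 23.8 → residual 0.0 km
  Station 2: calculated 27.1 vs reported 27.1 → residual 0.0 km
  Station 3: calculated 49.5 vs reported 49.5 → residual 0.0 km
  Station 4: calculated 92.5 vs reported 106.0 → residual 13.5 km
Station 1, Station 2, Station 3 are mutually consistent (residuals ≈ 0); Station 4 is off by 13.5 km.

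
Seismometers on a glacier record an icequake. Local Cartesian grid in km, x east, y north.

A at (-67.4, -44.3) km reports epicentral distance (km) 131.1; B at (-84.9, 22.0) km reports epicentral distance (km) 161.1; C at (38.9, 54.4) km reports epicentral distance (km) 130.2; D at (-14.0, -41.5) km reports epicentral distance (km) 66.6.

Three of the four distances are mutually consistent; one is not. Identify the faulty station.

Solve using three stations at a time. Using B, C, D (subtract circle equations pairwise → linear system) gives (x, y) ≈ (43.2, -75.8).
Distances from that point to each station vs reported:
  A: calculated 115.0 vs reported 131.1 → residual 16.1 km
  B: calculated 161.1 vs reported 161.1 → residual 0.0 km
  C: calculated 130.2 vs reported 130.2 → residual 0.0 km
  D: calculated 66.7 vs reported 66.6 → residual 0.1 km
B, C, D are mutually consistent (residuals ≈ 0); A is off by 16.1 km.

A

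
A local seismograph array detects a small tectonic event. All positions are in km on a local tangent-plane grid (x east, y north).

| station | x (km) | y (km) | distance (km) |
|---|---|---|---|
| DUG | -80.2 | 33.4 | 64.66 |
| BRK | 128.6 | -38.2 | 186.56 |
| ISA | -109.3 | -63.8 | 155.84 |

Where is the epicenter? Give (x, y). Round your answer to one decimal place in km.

Circle about each station: (x + 80.2)² + (y − 33.4)² = 64.66²; (x − 128.6)² + (y + 38.2)² = 186.56²; (x + 109.3)² + (y + 63.8)² = 155.84².
Subtracting pairs of circle equations eliminates x²+y² and gives linear equations (the radical axes):
417.6 x − 143.2 y = -20174.12
-58.2 x − 194.4 y = -11635.86
Solving the 2×2 system: x ≈ -25.2, y ≈ 67.4 km.

-25.2 km east, 67.4 km north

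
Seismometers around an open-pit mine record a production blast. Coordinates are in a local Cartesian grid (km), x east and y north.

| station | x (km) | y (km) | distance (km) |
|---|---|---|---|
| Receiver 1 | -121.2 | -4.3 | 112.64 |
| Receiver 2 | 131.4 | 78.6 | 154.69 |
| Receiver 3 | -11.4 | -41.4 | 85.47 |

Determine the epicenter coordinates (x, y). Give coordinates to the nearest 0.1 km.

(-19.3, 43.7)

Circle about each station: (x + 121.2)² + (y + 4.3)² = 112.64²; (x − 131.4)² + (y − 78.6)² = 154.69²; (x + 11.4)² + (y + 41.4)² = 85.47².
Subtracting pairs of circle equations eliminates x²+y² and gives linear equations (the radical axes):
505.2 x + 165.8 y = -2505.24
219.6 x − 74.2 y = -7481.36
Solving the 2×2 system: x ≈ -19.3, y ≈ 43.7 km.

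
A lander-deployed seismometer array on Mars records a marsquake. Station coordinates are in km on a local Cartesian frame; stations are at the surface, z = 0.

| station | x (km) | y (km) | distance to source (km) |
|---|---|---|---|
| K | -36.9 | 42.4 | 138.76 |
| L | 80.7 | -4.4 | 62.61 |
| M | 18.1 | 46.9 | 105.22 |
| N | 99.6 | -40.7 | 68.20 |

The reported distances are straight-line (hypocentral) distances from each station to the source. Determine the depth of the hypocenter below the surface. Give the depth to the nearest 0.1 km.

z ≈ 59.0 km

Each station gives a sphere (x−x_i)² + (y−y_i)² + z² = d_i² (stations at z=0).
Subtracting the K sphere from L and M: z² cancels, leaving linear equations in x and y:
235.2 x − 93.6 y = 18706.81
110.0 x + 9.0 y = 7550.94
Solving: x ≈ 70.502, y ≈ -22.700 km (keep extra digits for the depth step; rounded: 70.5, -22.7).
Then from the K sphere: z² = 138.76² − (x + 36.9)² − (y − 42.4)² with x = 70.502, y = -22.700, so z ≈ 59.001 ≈ 59.0 km.
Check against N (with the unrounded solution): distance 68.20 ≈ 68.20 km. ✓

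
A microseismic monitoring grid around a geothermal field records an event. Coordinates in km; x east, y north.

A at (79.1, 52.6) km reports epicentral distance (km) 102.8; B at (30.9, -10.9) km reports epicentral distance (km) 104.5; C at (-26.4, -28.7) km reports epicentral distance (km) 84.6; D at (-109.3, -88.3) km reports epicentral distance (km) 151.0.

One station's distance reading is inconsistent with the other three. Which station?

A

Solve using three stations at a time. Using B, C, D (subtract circle equations pairwise → linear system) gives (x, y) ≈ (-52.9, 51.9).
Distances from that point to each station vs reported:
  A: calculated 132.0 vs reported 102.8 → residual 29.2 km
  B: calculated 104.7 vs reported 104.5 → residual 0.2 km
  C: calculated 84.8 vs reported 84.6 → residual 0.2 km
  D: calculated 151.1 vs reported 151.0 → residual 0.1 km
B, C, D are mutually consistent (residuals ≈ 0); A is off by 29.2 km.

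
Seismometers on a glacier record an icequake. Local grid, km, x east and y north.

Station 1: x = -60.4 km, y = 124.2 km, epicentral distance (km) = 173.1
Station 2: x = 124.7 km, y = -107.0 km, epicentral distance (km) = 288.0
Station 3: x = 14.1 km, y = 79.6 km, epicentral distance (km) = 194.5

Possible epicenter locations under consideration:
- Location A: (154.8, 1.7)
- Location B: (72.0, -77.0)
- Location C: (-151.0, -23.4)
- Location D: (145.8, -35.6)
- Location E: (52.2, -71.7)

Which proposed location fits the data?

For each candidate, compare |candidate − station| to the reported distance:
Location A: residuals Station 1 74.5, Station 2 175.2, Station 3 33.7 → max 175.2 km
Location B: residuals Station 1 67.8, Station 2 227.4, Station 3 27.5 → max 227.4 km
Location C: residuals Station 1 0.1, Station 2 0.1, Station 3 0.1 → max 0.1 km
Location D: residuals Station 1 87.8, Station 2 213.5, Station 3 19.5 → max 213.5 km
Location E: residuals Station 1 52.9, Station 2 207.4, Station 3 38.5 → max 207.4 km
Only Location C has all residuals ≈ 0.

Location C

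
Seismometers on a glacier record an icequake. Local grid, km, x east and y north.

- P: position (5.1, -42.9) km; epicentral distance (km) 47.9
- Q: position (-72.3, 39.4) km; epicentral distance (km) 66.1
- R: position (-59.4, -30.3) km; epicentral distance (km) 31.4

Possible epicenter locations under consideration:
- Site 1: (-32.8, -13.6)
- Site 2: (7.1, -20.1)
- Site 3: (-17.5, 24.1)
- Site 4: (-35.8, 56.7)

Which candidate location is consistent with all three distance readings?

For each candidate, compare |candidate − station| to the reported distance:
Site 1: residuals P 0.0, Q 0.0, R 0.0 → max 0.0 km
Site 2: residuals P 25.0, Q 33.1, R 35.9 → max 35.9 km
Site 3: residuals P 22.8, Q 9.2, R 37.3 → max 37.3 km
Site 4: residuals P 59.8, Q 25.7, R 58.7 → max 59.8 km
Only Site 1 has all residuals ≈ 0.

Site 1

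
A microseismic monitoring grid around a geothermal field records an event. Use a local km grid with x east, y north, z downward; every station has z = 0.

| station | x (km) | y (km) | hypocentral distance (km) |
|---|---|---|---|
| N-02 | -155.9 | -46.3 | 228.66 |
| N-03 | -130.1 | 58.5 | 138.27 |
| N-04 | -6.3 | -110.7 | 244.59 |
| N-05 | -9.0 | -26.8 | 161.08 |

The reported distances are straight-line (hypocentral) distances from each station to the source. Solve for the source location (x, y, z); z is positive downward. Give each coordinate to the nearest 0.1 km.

x ≈ -15.3 km, y ≈ 132.9 km, depth ≈ 20.1 km

Each station gives a sphere (x−x_i)² + (y−y_i)² + z² = d_i² (stations at z=0).
Subtracting the N-02 sphere from N-03 and N-04: z² cancels, leaving linear equations in x and y:
51.6 x + 209.6 y = 27066.56
299.2 x − 128.8 y = -21693.19
Solving: x ≈ -15.293, y ≈ 132.899 km (keep extra digits for the depth step; rounded: -15.3, 132.9).
Then from the N-02 sphere: z² = 228.66² − (x + 155.9)² − (y + 46.3)² with x = -15.293, y = 132.899, so z ≈ 20.070 ≈ 20.1 km.
Check against N-05 (with the unrounded solution): distance 161.08 ≈ 161.08 km. ✓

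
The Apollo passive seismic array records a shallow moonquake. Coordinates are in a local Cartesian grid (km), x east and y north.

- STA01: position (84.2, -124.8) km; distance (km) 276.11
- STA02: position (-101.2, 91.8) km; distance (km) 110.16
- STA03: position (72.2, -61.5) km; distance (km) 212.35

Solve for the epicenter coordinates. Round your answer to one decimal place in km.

Circle about each station: (x − 84.2)² + (y + 124.8)² = 276.11²; (x + 101.2)² + (y − 91.8)² = 110.16²; (x − 72.2)² + (y + 61.5)² = 212.35².
Subtracting the STA01 equation from the STA02 and STA03 equations removes the quadratic terms:
-370.8 x + 433.2 y = 60105.51
-24.0 x + 126.6 y = 17474.62
Solving the 2×2 system: x ≈ -1.1, y ≈ 137.8 km.

x ≈ -1.1 km, y ≈ 137.8 km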